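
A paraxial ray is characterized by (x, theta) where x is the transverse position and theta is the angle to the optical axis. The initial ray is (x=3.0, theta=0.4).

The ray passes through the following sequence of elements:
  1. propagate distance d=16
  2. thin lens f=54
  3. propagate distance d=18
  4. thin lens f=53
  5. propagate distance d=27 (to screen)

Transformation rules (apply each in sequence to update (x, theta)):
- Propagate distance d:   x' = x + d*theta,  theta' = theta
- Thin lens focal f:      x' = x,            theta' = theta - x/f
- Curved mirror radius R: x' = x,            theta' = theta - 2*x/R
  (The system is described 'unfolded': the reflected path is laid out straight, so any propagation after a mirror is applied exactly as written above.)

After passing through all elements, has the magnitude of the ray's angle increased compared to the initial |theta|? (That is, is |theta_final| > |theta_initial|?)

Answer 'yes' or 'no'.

Initial: x=3.0000 theta=0.4000
After 1 (propagate distance d=16): x=9.4000 theta=0.4000
After 2 (thin lens f=54): x=9.4000 theta=61/270 (≈0.2259)
After 3 (propagate distance d=18): x=202/15 (≈13.4667) theta=61/270 (≈0.2259)
After 4 (thin lens f=53): x=202/15 (≈13.4667) theta=-403/14310 (≈-0.0282)
After 5 (propagate distance d=27 (to screen)): x=20203/1590 (≈12.7063) theta=-403/14310 (≈-0.0282)
|theta_initial|=0.4000 |theta_final|=403/14310 (≈0.0282) -> not increased

Answer: no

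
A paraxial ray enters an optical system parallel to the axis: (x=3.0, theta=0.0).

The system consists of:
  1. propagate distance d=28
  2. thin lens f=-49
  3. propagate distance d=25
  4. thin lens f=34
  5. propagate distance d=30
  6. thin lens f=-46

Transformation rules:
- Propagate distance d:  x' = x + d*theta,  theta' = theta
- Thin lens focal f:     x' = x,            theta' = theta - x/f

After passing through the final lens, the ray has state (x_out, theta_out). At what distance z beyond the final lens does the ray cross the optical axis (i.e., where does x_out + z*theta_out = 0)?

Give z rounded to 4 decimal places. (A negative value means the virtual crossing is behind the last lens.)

Answer: 115.5267

Derivation:
Initial: x=3.0000 theta=0.0000
After 1 (propagate distance d=28): x=3.0000 theta=0.0000
After 2 (thin lens f=-49): x=3.0000 theta=3/49 (≈0.0612)
After 3 (propagate distance d=25): x=222/49 (≈4.5306) theta=3/49 (≈0.0612)
After 4 (thin lens f=34): x=222/49 (≈4.5306) theta=-60/833 (≈-0.0720)
After 5 (propagate distance d=30): x=282/119 (≈2.3697) theta=-60/833 (≈-0.0720)
After 6 (thin lens f=-46): x=282/119 (≈2.3697) theta=-393/19159 (≈-0.0205)
z_focus = -x_out/theta_out = -(282/119)/(-393/19159) = 15134/131 ≈ 115.5267
Rounded to 4 decimal places: z = 115.5267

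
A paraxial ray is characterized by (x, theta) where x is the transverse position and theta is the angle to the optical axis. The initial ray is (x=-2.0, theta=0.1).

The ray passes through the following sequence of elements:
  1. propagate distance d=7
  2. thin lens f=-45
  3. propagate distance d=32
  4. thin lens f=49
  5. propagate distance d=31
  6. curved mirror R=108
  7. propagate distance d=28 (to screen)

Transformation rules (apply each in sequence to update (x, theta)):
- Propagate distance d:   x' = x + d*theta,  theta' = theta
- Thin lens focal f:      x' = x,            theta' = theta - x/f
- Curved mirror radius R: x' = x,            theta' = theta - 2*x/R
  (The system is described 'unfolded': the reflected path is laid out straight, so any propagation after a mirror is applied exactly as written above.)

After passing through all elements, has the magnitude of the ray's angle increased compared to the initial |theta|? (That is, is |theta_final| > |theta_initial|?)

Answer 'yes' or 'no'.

Answer: no

Derivation:
Initial: x=-2.0000 theta=0.1000
After 1 (propagate distance d=7): x=-1.3000 theta=0.1000
After 2 (thin lens f=-45): x=-1.3000 theta=16/225 (≈0.0711)
After 3 (propagate distance d=32): x=439/450 (≈0.9756) theta=16/225 (≈0.0711)
After 4 (thin lens f=49): x=439/450 (≈0.9756) theta=1129/22050 (≈0.0512)
After 5 (propagate distance d=31): x=5651/2205 (≈2.5628) theta=1129/22050 (≈0.0512)
After 6 (curved mirror R=108): x=5651/2205 (≈2.5628) theta=1114/297675 (≈0.0037)
After 7 (propagate distance d=28 (to screen)): x=794077/297675 (≈2.6676) theta=1114/297675 (≈0.0037)
|theta_initial|=0.1000 |theta_final|=1114/297675 (≈0.0037) -> not increased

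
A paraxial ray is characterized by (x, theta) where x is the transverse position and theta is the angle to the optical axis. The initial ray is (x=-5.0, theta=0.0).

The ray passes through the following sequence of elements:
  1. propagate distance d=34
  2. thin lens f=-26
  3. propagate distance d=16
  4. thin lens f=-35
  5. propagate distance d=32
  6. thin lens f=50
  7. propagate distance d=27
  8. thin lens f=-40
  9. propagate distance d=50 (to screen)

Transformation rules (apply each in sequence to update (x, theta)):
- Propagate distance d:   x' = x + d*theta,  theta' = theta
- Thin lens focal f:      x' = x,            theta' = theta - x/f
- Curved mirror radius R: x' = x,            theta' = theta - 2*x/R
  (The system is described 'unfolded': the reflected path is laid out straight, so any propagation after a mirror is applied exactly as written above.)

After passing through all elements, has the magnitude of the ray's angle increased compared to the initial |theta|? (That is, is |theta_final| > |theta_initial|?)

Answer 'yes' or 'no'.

Initial: x=-5.0000 theta=0.0000
After 1 (propagate distance d=34): x=-5.0000 theta=0.0000
After 2 (thin lens f=-26): x=-5.0000 theta=-5/26 (≈-0.1923)
After 3 (propagate distance d=16): x=-105/13 (≈-8.0769) theta=-5/26 (≈-0.1923)
After 4 (thin lens f=-35): x=-105/13 (≈-8.0769) theta=-11/26 (≈-0.4231)
After 5 (propagate distance d=32): x=-281/13 (≈-21.6154) theta=-11/26 (≈-0.4231)
After 6 (thin lens f=50): x=-281/13 (≈-21.6154) theta=3/325 (≈0.0092)
After 7 (propagate distance d=27): x=-6944/325 (≈-21.3662) theta=3/325 (≈0.0092)
After 8 (thin lens f=-40): x=-6944/325 (≈-21.3662) theta=-853/1625 (≈-0.5249)
After 9 (propagate distance d=50 (to screen)): x=-15474/325 (≈-47.6123) theta=-853/1625 (≈-0.5249)
|theta_initial|=0.0000 |theta_final|=853/1625 (≈0.5249) -> increased

Answer: yes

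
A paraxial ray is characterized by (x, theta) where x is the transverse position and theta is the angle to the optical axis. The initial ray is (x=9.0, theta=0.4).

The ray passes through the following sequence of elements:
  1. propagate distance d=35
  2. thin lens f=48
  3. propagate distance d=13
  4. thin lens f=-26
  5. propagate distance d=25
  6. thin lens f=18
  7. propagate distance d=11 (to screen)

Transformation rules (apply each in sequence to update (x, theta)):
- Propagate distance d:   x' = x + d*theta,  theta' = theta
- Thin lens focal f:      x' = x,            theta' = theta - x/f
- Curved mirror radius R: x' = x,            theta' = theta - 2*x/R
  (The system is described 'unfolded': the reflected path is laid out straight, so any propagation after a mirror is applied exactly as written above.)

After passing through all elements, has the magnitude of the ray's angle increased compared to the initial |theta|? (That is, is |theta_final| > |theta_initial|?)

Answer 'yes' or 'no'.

Initial: x=9.0000 theta=0.4000
After 1 (propagate distance d=35): x=23.0000 theta=0.4000
After 2 (thin lens f=48): x=23.0000 theta=-19/240 (≈-0.0792)
After 3 (propagate distance d=13): x=5273/240 (≈21.9708) theta=-19/240 (≈-0.0792)
After 4 (thin lens f=-26): x=5273/240 (≈21.9708) theta=1593/2080 (≈0.7659)
After 5 (propagate distance d=25): x=256573/6240 (≈41.1175) theta=1593/2080 (≈0.7659)
After 6 (thin lens f=18): x=256573/6240 (≈41.1175) theta=-170551/112320 (≈-1.5184)
After 7 (propagate distance d=11 (to screen)): x=2742253/112320 (≈24.4146) theta=-170551/112320 (≈-1.5184)
|theta_initial|=0.4000 |theta_final|=170551/112320 (≈1.5184) -> increased

Answer: yes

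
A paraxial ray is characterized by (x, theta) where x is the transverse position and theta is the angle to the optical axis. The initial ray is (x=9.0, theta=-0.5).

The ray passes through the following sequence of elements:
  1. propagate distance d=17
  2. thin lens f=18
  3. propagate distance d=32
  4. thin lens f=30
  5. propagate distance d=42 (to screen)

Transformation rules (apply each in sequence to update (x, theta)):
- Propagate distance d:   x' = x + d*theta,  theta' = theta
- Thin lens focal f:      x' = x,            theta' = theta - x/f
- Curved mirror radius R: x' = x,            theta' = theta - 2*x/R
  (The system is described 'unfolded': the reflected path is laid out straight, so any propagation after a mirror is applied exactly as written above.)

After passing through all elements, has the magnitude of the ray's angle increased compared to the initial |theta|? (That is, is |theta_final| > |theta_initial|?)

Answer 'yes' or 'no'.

Answer: no

Derivation:
Initial: x=9.0000 theta=-0.5000
After 1 (propagate distance d=17): x=0.5000 theta=-0.5000
After 2 (thin lens f=18): x=0.5000 theta=-19/36 (≈-0.5278)
After 3 (propagate distance d=32): x=-295/18 (≈-16.3889) theta=-19/36 (≈-0.5278)
After 4 (thin lens f=30): x=-295/18 (≈-16.3889) theta=1/54 (≈0.0185)
After 5 (propagate distance d=42 (to screen)): x=-281/18 (≈-15.6111) theta=1/54 (≈0.0185)
|theta_initial|=0.5000 |theta_final|=1/54 (≈0.0185) -> not increased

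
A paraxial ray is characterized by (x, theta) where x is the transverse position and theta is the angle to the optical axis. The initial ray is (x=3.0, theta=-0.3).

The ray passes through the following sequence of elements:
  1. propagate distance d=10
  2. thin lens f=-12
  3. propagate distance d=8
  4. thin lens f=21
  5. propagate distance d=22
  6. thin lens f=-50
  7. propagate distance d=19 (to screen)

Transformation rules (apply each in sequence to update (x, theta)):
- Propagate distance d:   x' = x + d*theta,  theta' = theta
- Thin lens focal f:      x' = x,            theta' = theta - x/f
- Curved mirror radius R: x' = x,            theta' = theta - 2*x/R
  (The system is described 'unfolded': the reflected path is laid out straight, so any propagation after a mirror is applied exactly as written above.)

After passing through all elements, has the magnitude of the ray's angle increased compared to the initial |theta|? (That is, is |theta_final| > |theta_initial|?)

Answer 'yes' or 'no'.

Answer: yes

Derivation:
Initial: x=3.0000 theta=-0.3000
After 1 (propagate distance d=10): x=0.0000 theta=-0.3000
After 2 (thin lens f=-12): x=0.0000 theta=-0.3000
After 3 (propagate distance d=8): x=-2.4000 theta=-0.3000
After 4 (thin lens f=21): x=-2.4000 theta=-13/70 (≈-0.1857)
After 5 (propagate distance d=22): x=-227/35 (≈-6.4857) theta=-13/70 (≈-0.1857)
After 6 (thin lens f=-50): x=-227/35 (≈-6.4857) theta=-276/875 (≈-0.3154)
After 7 (propagate distance d=19 (to screen)): x=-10919/875 (≈-12.4789) theta=-276/875 (≈-0.3154)
|theta_initial|=0.3000 |theta_final|=276/875 (≈0.3154) -> increased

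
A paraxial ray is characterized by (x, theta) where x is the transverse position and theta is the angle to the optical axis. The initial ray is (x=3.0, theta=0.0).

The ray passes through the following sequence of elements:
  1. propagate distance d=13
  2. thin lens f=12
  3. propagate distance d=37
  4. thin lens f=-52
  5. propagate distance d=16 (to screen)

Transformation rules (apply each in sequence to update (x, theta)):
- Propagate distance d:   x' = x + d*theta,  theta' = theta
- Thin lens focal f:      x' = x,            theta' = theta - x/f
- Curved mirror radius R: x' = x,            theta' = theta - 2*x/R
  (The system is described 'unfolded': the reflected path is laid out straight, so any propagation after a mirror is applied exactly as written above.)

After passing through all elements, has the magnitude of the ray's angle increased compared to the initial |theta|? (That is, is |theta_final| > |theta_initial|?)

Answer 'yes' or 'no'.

Initial: x=3.0000 theta=0.0000
After 1 (propagate distance d=13): x=3.0000 theta=0.0000
After 2 (thin lens f=12): x=3.0000 theta=-0.2500
After 3 (propagate distance d=37): x=-6.2500 theta=-0.2500
After 4 (thin lens f=-52): x=-6.2500 theta=-77/208 (≈-0.3702)
After 5 (propagate distance d=16 (to screen)): x=-633/52 (≈-12.1731) theta=-77/208 (≈-0.3702)
|theta_initial|=0.0000 |theta_final|=77/208 (≈0.3702) -> increased

Answer: yes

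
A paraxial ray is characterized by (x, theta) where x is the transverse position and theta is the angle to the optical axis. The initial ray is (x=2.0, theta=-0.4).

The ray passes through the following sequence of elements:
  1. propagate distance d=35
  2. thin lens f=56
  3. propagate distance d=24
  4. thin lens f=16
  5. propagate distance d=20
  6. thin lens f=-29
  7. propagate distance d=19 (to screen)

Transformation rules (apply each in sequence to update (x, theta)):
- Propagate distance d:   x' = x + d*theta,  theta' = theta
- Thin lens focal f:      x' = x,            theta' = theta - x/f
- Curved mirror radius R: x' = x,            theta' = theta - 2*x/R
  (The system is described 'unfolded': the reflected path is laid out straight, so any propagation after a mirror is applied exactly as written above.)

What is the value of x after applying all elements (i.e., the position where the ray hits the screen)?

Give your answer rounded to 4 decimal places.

Answer: 16.6764

Derivation:
Initial: x=2.0000 theta=-0.4000
After 1 (propagate distance d=35): x=-12.0000 theta=-0.4000
After 2 (thin lens f=56): x=-12.0000 theta=-13/70 (≈-0.1857)
After 3 (propagate distance d=24): x=-576/35 (≈-16.4571) theta=-13/70 (≈-0.1857)
After 4 (thin lens f=16): x=-576/35 (≈-16.4571) theta=59/70 (≈0.8429)
After 5 (propagate distance d=20): x=0.4000 theta=59/70 (≈0.8429)
After 6 (thin lens f=-29): x=0.4000 theta=1739/2030 (≈0.8567)
After 7 (propagate distance d=19 (to screen)): x=33853/2030 (≈16.6764) theta=1739/2030 (≈0.8567)
Rounded to 4 decimal places: x = 16.6764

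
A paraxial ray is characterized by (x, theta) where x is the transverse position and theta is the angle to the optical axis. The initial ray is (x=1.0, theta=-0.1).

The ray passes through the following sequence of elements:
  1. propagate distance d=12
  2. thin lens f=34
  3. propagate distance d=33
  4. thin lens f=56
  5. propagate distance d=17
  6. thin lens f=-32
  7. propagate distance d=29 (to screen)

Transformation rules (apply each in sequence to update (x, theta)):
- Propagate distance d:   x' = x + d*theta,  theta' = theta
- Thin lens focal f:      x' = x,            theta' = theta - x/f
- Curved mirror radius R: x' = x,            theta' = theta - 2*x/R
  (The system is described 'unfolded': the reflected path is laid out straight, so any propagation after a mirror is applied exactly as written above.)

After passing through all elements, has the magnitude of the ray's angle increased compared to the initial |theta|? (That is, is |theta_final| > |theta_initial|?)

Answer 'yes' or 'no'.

Answer: yes

Derivation:
Initial: x=1.0000 theta=-0.1000
After 1 (propagate distance d=12): x=-0.2000 theta=-0.1000
After 2 (thin lens f=34): x=-0.2000 theta=-8/85 (≈-0.0941)
After 3 (propagate distance d=33): x=-281/85 (≈-3.3059) theta=-8/85 (≈-0.0941)
After 4 (thin lens f=56): x=-281/85 (≈-3.3059) theta=-167/4760 (≈-0.0351)
After 5 (propagate distance d=17): x=-3715/952 (≈-3.9023) theta=-167/4760 (≈-0.0351)
After 6 (thin lens f=-32): x=-3715/952 (≈-3.9023) theta=-201/1280 (≈-0.1570)
After 7 (propagate distance d=29 (to screen)): x=-1288051/152320 (≈-8.4562) theta=-201/1280 (≈-0.1570)
|theta_initial|=0.1000 |theta_final|=201/1280 (≈0.1570) -> increased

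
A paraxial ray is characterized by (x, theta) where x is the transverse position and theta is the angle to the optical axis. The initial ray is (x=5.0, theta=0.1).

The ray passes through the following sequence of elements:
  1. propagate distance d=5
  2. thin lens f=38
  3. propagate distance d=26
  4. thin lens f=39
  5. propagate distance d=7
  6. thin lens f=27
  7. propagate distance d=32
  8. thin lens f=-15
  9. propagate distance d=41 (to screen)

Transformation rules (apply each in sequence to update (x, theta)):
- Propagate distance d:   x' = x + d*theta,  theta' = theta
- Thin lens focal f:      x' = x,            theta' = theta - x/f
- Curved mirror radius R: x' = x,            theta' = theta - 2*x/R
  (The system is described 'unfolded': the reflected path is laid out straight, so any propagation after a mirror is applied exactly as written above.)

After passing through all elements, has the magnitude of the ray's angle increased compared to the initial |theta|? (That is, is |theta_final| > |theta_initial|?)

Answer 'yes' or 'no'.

Initial: x=5.0000 theta=0.1000
After 1 (propagate distance d=5): x=5.5000 theta=0.1000
After 2 (thin lens f=38): x=5.5000 theta=-17/380 (≈-0.0447)
After 3 (propagate distance d=26): x=412/95 (≈4.3368) theta=-17/380 (≈-0.0447)
After 4 (thin lens f=39): x=412/95 (≈4.3368) theta=-2311/14820 (≈-0.1559)
After 5 (propagate distance d=7): x=9619/2964 (≈3.2453) theta=-2311/14820 (≈-0.1559)
After 6 (thin lens f=27): x=9619/2964 (≈3.2453) theta=-27623/100035 (≈-0.2761)
After 7 (propagate distance d=32): x=-2237179/400140 (≈-5.5910) theta=-27623/100035 (≈-0.2761)
After 8 (thin lens f=-15): x=-2237179/400140 (≈-5.5910) theta=-3894559/6002100 (≈-0.6489)
After 9 (propagate distance d=41 (to screen)): x=-48308651/1500525 (≈-32.1945) theta=-3894559/6002100 (≈-0.6489)
|theta_initial|=0.1000 |theta_final|=3894559/6002100 (≈0.6489) -> increased

Answer: yes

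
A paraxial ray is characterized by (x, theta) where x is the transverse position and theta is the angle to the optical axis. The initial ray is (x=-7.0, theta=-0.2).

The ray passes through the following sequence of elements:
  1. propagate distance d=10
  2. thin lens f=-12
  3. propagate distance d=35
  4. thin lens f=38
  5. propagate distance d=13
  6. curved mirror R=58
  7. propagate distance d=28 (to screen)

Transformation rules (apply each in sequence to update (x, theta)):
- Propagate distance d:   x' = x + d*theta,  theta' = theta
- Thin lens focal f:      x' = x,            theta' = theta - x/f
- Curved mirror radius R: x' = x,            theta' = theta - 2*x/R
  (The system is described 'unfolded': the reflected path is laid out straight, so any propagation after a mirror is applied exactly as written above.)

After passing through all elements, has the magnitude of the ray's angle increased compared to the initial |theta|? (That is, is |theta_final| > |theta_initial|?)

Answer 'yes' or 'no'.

Initial: x=-7.0000 theta=-0.2000
After 1 (propagate distance d=10): x=-9.0000 theta=-0.2000
After 2 (thin lens f=-12): x=-9.0000 theta=-0.9500
After 3 (propagate distance d=35): x=-42.2500 theta=-0.9500
After 4 (thin lens f=38): x=-42.2500 theta=123/760 (≈0.1618)
After 5 (propagate distance d=13): x=-30511/760 (≈-40.1461) theta=123/760 (≈0.1618)
After 6 (curved mirror R=58): x=-30511/760 (≈-40.1461) theta=17039/11020 (≈1.5462)
After 7 (propagate distance d=28 (to screen)): x=13873/4408 (≈3.1472) theta=17039/11020 (≈1.5462)
|theta_initial|=0.2000 |theta_final|=17039/11020 (≈1.5462) -> increased

Answer: yes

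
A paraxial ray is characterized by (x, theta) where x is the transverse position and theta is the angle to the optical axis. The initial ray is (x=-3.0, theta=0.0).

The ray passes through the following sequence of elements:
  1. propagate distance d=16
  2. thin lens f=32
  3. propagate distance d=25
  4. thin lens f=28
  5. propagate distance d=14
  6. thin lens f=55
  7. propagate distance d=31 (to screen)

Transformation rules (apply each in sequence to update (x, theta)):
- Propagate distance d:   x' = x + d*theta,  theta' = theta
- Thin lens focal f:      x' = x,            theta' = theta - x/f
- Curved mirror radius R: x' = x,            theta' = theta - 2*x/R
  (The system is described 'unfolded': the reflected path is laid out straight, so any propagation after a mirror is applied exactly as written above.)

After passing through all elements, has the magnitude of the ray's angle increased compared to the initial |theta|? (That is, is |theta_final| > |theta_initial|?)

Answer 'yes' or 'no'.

Initial: x=-3.0000 theta=0.0000
After 1 (propagate distance d=16): x=-3.0000 theta=0.0000
After 2 (thin lens f=32): x=-3.0000 theta=3/32 (≈0.0938)
After 3 (propagate distance d=25): x=-21/32 (≈-0.6563) theta=3/32 (≈0.0938)
After 4 (thin lens f=28): x=-21/32 (≈-0.6563) theta=15/128 (≈0.1172)
After 5 (propagate distance d=14): x=63/64 (≈0.9844) theta=15/128 (≈0.1172)
After 6 (thin lens f=55): x=63/64 (≈0.9844) theta=699/7040 (≈0.0993)
After 7 (propagate distance d=31 (to screen)): x=28599/7040 (≈4.0624) theta=699/7040 (≈0.0993)
|theta_initial|=0.0000 |theta_final|=699/7040 (≈0.0993) -> increased

Answer: yes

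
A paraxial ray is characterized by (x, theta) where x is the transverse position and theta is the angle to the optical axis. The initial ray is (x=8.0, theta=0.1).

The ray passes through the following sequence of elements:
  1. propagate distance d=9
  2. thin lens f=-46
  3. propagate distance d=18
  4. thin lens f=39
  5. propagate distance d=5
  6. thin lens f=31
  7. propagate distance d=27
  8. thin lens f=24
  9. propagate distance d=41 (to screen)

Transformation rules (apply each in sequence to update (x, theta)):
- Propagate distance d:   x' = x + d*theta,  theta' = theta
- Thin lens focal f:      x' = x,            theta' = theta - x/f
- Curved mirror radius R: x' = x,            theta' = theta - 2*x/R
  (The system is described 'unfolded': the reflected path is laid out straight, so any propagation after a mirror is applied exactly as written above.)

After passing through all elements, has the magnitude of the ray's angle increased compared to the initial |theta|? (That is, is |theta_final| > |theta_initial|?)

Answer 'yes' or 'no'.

Initial: x=8.0000 theta=0.1000
After 1 (propagate distance d=9): x=8.9000 theta=0.1000
After 2 (thin lens f=-46): x=8.9000 theta=27/92 (≈0.2935)
After 3 (propagate distance d=18): x=1631/115 (≈14.1826) theta=27/92 (≈0.2935)
After 4 (thin lens f=39): x=1631/115 (≈14.1826) theta=-1259/17940 (≈-0.0702)
After 5 (propagate distance d=5): x=248141/17940 (≈13.8317) theta=-1259/17940 (≈-0.0702)
After 6 (thin lens f=31): x=248141/17940 (≈13.8317) theta=-2209/4278 (≈-0.5164)
After 7 (propagate distance d=27): x=-61219/556140 (≈-0.1101) theta=-2209/4278 (≈-0.5164)
After 8 (thin lens f=24): x=-61219/556140 (≈-0.1101) theta=-6830861/13347360 (≈-0.5118)
After 9 (propagate distance d=41 (to screen)): x=-281534557/13347360 (≈-21.0929) theta=-6830861/13347360 (≈-0.5118)
|theta_initial|=0.1000 |theta_final|=6830861/13347360 (≈0.5118) -> increased

Answer: yes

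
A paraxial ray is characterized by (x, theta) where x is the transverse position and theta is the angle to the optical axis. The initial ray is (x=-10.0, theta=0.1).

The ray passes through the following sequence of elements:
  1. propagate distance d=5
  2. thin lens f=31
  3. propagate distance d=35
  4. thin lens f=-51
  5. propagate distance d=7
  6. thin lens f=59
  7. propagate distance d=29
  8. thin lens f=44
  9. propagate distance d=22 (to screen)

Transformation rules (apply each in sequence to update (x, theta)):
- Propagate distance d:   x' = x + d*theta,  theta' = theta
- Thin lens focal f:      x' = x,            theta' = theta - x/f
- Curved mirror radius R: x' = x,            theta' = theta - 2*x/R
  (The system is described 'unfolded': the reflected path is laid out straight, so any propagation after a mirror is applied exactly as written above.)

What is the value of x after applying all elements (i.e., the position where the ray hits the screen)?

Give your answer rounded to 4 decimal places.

Answer: 17.2425

Derivation:
Initial: x=-10.0000 theta=0.1000
After 1 (propagate distance d=5): x=-9.5000 theta=0.1000
After 2 (thin lens f=31): x=-9.5000 theta=63/155 (≈0.4065)
After 3 (propagate distance d=35): x=293/62 (≈4.7258) theta=63/155 (≈0.4065)
After 4 (thin lens f=-51): x=293/62 (≈4.7258) theta=7891/15810 (≈0.4991)
After 5 (propagate distance d=7): x=2096/255 (≈8.2196) theta=7891/15810 (≈0.4991)
After 6 (thin lens f=59): x=2096/255 (≈8.2196) theta=335617/932790 (≈0.3598)
After 7 (propagate distance d=29): x=1023533/54870 (≈18.6538) theta=335617/932790 (≈0.3598)
After 8 (thin lens f=44): x=1023533/54870 (≈18.6538) theta=-2632913/41042760 (≈-0.0642)
After 9 (propagate distance d=22 (to screen)): x=10722403/621860 (≈17.2425) theta=-2632913/41042760 (≈-0.0642)
Rounded to 4 decimal places: x = 17.2425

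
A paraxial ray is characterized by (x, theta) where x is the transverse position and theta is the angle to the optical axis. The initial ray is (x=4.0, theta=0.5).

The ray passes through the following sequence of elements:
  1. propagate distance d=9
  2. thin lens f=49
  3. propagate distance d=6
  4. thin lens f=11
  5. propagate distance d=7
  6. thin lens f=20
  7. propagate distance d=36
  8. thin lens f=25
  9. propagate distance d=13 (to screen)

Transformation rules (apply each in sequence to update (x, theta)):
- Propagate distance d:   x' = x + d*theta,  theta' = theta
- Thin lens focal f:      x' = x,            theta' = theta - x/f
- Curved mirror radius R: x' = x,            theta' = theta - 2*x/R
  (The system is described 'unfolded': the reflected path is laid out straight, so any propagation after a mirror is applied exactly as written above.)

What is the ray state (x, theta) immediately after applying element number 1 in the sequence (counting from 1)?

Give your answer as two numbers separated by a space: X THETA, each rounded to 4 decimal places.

Answer: 8.5000 0.5000

Derivation:
Initial: x=4.0000 theta=0.5000
After 1 (propagate distance d=9): x=8.5000 theta=0.5000
Rounded to 4 decimal places: x = 8.5000, theta = 0.5000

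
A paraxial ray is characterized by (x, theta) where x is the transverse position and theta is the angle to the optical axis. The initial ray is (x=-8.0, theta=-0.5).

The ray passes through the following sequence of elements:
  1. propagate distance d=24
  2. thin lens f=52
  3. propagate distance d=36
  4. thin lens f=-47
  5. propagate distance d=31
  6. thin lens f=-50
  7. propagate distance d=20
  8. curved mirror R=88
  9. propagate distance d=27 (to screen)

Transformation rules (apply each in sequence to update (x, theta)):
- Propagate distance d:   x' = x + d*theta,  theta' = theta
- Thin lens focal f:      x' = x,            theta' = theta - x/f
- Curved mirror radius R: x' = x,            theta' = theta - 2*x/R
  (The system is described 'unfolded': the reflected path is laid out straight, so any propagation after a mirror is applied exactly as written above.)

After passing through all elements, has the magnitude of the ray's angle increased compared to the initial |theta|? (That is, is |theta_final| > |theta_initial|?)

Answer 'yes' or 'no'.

Answer: no

Derivation:
Initial: x=-8.0000 theta=-0.5000
After 1 (propagate distance d=24): x=-20.0000 theta=-0.5000
After 2 (thin lens f=52): x=-20.0000 theta=-3/26 (≈-0.1154)
After 3 (propagate distance d=36): x=-314/13 (≈-24.1538) theta=-3/26 (≈-0.1154)
After 4 (thin lens f=-47): x=-314/13 (≈-24.1538) theta=-769/1222 (≈-0.6293)
After 5 (propagate distance d=31): x=-53355/1222 (≈-43.6620) theta=-769/1222 (≈-0.6293)
After 6 (thin lens f=-50): x=-53355/1222 (≈-43.6620) theta=-18361/12220 (≈-1.5025)
After 7 (propagate distance d=20): x=-6929/94 (≈-73.7128) theta=-18361/12220 (≈-1.5025)
After 8 (curved mirror R=88): x=-6929/94 (≈-73.7128) theta=46443/268840 (≈0.1728)
After 9 (propagate distance d=27 (to screen)): x=-394957/5720 (≈-69.0484) theta=46443/268840 (≈0.1728)
|theta_initial|=0.5000 |theta_final|=46443/268840 (≈0.1728) -> not increased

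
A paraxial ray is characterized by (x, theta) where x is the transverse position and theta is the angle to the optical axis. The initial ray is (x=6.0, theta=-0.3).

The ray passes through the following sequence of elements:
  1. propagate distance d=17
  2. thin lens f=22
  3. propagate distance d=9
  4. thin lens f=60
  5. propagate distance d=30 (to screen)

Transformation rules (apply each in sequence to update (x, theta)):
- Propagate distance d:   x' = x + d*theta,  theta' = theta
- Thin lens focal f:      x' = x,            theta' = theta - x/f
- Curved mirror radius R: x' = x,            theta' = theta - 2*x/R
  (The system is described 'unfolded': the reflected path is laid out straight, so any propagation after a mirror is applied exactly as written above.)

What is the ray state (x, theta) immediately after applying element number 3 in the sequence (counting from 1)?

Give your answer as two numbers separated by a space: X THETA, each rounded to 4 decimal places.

Initial: x=6.0000 theta=-0.3000
After 1 (propagate distance d=17): x=0.9000 theta=-0.3000
After 2 (thin lens f=22): x=0.9000 theta=-15/44 (≈-0.3409)
After 3 (propagate distance d=9): x=-477/220 (≈-2.1682) theta=-15/44 (≈-0.3409)
Rounded to 4 decimal places: x = -2.1682, theta = -0.3409

Answer: -2.1682 -0.3409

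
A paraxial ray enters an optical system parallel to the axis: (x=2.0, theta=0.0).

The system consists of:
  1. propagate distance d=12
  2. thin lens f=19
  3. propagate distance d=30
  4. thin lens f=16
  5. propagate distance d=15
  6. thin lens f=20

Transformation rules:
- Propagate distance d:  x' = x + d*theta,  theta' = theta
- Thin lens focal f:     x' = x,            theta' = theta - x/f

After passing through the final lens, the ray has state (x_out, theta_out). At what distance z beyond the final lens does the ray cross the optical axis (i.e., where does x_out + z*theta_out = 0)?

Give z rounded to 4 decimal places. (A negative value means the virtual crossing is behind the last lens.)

Answer: 33.2450

Derivation:
Initial: x=2.0000 theta=0.0000
After 1 (propagate distance d=12): x=2.0000 theta=0.0000
After 2 (thin lens f=19): x=2.0000 theta=-2/19 (≈-0.1053)
After 3 (propagate distance d=30): x=-22/19 (≈-1.1579) theta=-2/19 (≈-0.1053)
After 4 (thin lens f=16): x=-22/19 (≈-1.1579) theta=-5/152 (≈-0.0329)
After 5 (propagate distance d=15): x=-251/152 (≈-1.6513) theta=-5/152 (≈-0.0329)
After 6 (thin lens f=20): x=-251/152 (≈-1.6513) theta=151/3040 (≈0.0497)
z_focus = -x_out/theta_out = -(-251/152)/(151/3040) = 5020/151 ≈ 33.2450
Rounded to 4 decimal places: z = 33.2450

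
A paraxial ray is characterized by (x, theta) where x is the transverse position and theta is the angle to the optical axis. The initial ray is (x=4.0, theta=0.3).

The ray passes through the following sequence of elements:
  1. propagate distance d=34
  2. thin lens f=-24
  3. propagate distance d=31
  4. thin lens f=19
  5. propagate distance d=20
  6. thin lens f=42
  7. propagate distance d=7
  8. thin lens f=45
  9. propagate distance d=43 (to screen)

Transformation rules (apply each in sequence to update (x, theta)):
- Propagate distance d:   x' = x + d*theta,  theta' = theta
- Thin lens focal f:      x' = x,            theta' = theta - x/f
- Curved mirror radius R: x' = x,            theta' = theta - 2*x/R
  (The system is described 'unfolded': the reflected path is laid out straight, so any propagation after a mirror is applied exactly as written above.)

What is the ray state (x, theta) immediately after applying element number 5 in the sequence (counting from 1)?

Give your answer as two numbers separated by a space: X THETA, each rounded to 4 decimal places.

Answer: 15.6311 -1.3105

Derivation:
Initial: x=4.0000 theta=0.3000
After 1 (propagate distance d=34): x=14.2000 theta=0.3000
After 2 (thin lens f=-24): x=14.2000 theta=107/120 (≈0.8917)
After 3 (propagate distance d=31): x=5021/120 (≈41.8417) theta=107/120 (≈0.8917)
After 4 (thin lens f=19): x=5021/120 (≈41.8417) theta=-249/190 (≈-1.3105)
After 5 (propagate distance d=20): x=35639/2280 (≈15.6311) theta=-249/190 (≈-1.3105)
Rounded to 4 decimal places: x = 15.6311, theta = -1.3105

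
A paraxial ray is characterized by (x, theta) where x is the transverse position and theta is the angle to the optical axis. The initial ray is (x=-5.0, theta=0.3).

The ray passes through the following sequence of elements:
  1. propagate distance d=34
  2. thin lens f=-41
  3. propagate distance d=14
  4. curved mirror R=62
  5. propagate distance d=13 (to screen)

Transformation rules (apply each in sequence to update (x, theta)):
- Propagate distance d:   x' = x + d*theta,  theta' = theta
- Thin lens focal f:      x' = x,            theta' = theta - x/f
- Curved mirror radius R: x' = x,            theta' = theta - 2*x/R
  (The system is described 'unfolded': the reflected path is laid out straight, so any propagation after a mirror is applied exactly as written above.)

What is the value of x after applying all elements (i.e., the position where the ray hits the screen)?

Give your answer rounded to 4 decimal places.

Answer: 12.0378

Derivation:
Initial: x=-5.0000 theta=0.3000
After 1 (propagate distance d=34): x=5.2000 theta=0.3000
After 2 (thin lens f=-41): x=5.2000 theta=35/82 (≈0.4268)
After 3 (propagate distance d=14): x=2291/205 (≈11.1756) theta=35/82 (≈0.4268)
After 4 (curved mirror R=62): x=2291/205 (≈11.1756) theta=843/12710 (≈0.0663)
After 5 (propagate distance d=13 (to screen)): x=153001/12710 (≈12.0378) theta=843/12710 (≈0.0663)
Rounded to 4 decimal places: x = 12.0378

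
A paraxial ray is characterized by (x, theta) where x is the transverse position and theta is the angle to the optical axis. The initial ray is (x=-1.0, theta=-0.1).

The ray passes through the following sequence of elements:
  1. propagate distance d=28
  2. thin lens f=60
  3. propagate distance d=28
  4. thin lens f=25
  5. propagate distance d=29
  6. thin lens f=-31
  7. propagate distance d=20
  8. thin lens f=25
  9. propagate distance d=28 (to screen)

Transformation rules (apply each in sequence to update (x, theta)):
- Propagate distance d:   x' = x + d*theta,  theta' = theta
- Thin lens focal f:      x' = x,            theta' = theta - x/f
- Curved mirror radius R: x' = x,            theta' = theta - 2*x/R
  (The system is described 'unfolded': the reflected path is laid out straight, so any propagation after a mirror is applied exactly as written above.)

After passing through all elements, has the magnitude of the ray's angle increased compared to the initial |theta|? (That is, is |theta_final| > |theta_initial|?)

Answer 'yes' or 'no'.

Initial: x=-1.0000 theta=-0.1000
After 1 (propagate distance d=28): x=-3.8000 theta=-0.1000
After 2 (thin lens f=60): x=-3.8000 theta=-11/300 (≈-0.0367)
After 3 (propagate distance d=28): x=-362/75 (≈-4.8267) theta=-11/300 (≈-0.0367)
After 4 (thin lens f=25): x=-362/75 (≈-4.8267) theta=0.1564
After 5 (propagate distance d=29): x=-2183/7500 (≈-0.2911) theta=0.1564
After 6 (thin lens f=-31): x=-2183/7500 (≈-0.2911) theta=1709/11625 (≈0.1470)
After 7 (propagate distance d=20): x=205309/77500 (≈2.6491) theta=1709/11625 (≈0.1470)
After 8 (thin lens f=25): x=205309/77500 (≈2.6491) theta=238573/5812500 (≈0.0410)
After 9 (propagate distance d=28 (to screen)): x=22078219/5812500 (≈3.7984) theta=238573/5812500 (≈0.0410)
|theta_initial|=0.1000 |theta_final|=238573/5812500 (≈0.0410) -> not increased

Answer: no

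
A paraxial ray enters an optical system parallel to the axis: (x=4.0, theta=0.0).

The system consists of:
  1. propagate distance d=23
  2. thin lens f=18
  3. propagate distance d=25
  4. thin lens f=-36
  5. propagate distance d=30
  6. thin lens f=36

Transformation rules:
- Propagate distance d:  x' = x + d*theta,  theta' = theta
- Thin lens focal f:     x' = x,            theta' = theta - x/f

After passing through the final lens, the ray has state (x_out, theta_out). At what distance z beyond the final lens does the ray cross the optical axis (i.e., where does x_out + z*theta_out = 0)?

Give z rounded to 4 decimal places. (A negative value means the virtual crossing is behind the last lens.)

Initial: x=4.0000 theta=0.0000
After 1 (propagate distance d=23): x=4.0000 theta=0.0000
After 2 (thin lens f=18): x=4.0000 theta=-2/9 (≈-0.2222)
After 3 (propagate distance d=25): x=-14/9 (≈-1.5556) theta=-2/9 (≈-0.2222)
After 4 (thin lens f=-36): x=-14/9 (≈-1.5556) theta=-43/162 (≈-0.2654)
After 5 (propagate distance d=30): x=-257/27 (≈-9.5185) theta=-43/162 (≈-0.2654)
After 6 (thin lens f=36): x=-257/27 (≈-9.5185) theta=-1/972 (≈-0.0010)
z_focus = -x_out/theta_out = -(-257/27)/(-1/972) = -9252.0000
Rounded to 4 decimal places: z = -9252.0000

Answer: -9252.0000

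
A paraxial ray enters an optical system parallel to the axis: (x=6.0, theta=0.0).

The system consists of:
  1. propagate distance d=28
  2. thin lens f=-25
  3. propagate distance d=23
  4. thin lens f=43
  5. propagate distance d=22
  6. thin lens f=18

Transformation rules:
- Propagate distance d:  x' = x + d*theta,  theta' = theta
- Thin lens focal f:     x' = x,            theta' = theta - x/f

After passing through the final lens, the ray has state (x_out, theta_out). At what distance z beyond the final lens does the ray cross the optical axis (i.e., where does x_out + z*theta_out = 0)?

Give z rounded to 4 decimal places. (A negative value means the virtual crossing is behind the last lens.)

Answer: 17.2074

Derivation:
Initial: x=6.0000 theta=0.0000
After 1 (propagate distance d=28): x=6.0000 theta=0.0000
After 2 (thin lens f=-25): x=6.0000 theta=0.2400
After 3 (propagate distance d=23): x=11.5200 theta=0.2400
After 4 (thin lens f=43): x=11.5200 theta=-6/215 (≈-0.0279)
After 5 (propagate distance d=22): x=11724/1075 (≈10.9060) theta=-6/215 (≈-0.0279)
After 6 (thin lens f=18): x=11724/1075 (≈10.9060) theta=-2044/3225 (≈-0.6338)
z_focus = -x_out/theta_out = -(11724/1075)/(-2044/3225) = 8793/511 ≈ 17.2074
Rounded to 4 decimal places: z = 17.2074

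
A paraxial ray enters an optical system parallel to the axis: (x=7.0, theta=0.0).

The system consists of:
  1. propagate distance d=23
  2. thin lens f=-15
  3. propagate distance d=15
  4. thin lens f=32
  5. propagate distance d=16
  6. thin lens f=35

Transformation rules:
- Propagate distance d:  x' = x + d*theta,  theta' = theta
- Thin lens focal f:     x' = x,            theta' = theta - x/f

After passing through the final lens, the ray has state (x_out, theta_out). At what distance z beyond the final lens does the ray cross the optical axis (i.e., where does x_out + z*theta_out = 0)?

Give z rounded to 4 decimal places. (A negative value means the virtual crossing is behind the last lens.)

Answer: 37.6573

Derivation:
Initial: x=7.0000 theta=0.0000
After 1 (propagate distance d=23): x=7.0000 theta=0.0000
After 2 (thin lens f=-15): x=7.0000 theta=7/15 (≈0.4667)
After 3 (propagate distance d=15): x=14.0000 theta=7/15 (≈0.4667)
After 4 (thin lens f=32): x=14.0000 theta=7/240 (≈0.0292)
After 5 (propagate distance d=16): x=217/15 (≈14.4667) theta=7/240 (≈0.0292)
After 6 (thin lens f=35): x=217/15 (≈14.4667) theta=-461/1200 (≈-0.3842)
z_focus = -x_out/theta_out = -(217/15)/(-461/1200) = 17360/461 ≈ 37.6573
Rounded to 4 decimal places: z = 37.6573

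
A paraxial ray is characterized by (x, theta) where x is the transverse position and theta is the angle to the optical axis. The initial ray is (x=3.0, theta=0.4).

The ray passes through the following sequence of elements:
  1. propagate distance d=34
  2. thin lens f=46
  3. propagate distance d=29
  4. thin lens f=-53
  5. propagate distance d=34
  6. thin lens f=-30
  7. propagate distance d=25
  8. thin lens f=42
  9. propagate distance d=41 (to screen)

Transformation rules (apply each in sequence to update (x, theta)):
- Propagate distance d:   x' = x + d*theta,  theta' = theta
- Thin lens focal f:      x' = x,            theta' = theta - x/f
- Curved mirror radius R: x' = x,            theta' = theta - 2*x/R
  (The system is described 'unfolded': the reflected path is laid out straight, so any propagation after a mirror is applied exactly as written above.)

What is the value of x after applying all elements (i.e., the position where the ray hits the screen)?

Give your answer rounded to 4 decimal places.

Initial: x=3.0000 theta=0.4000
After 1 (propagate distance d=34): x=16.6000 theta=0.4000
After 2 (thin lens f=46): x=16.6000 theta=9/230 (≈0.0391)
After 3 (propagate distance d=29): x=4079/230 (≈17.7348) theta=9/230 (≈0.0391)
After 4 (thin lens f=-53): x=4079/230 (≈17.7348) theta=2278/6095 (≈0.3737)
After 5 (propagate distance d=34): x=371091/12190 (≈30.4422) theta=2278/6095 (≈0.3737)
After 6 (thin lens f=-30): x=371091/12190 (≈30.4422) theta=7359/5300 (≈1.3885)
After 7 (propagate distance d=25): x=1588467/24380 (≈65.1545) theta=7359/5300 (≈1.3885)
After 8 (thin lens f=42): x=1588467/24380 (≈65.1545) theta=-277847/1706600 (≈-0.1628)
After 9 (propagate distance d=41 (to screen)): x=99800963/1706600 (≈58.4794) theta=-277847/1706600 (≈-0.1628)
Rounded to 4 decimal places: x = 58.4794

Answer: 58.4794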